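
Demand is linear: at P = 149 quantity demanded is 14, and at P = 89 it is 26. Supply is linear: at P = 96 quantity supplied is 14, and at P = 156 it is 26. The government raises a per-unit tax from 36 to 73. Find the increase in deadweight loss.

Demand slope = (89 − 149)/(26 − 14) = −5, so P = 219 − 5Q.
Supply slope = (156 − 96)/(26 − 14) = 5, so P = 26 + 5Q.
Competitive equilibrium: 219 − 5Q = 26 + 5Q → Q* = 19.3, P* = 122.5.
For a per-unit tax t: ΔQ = t/10, so DWL = ½·t·(t/10) = t²/20.
At t = 36: DWL = 64.8. At t = 73: DWL = 266.45.
Increase = 266.45 − 64.8 = 201.65.

201.65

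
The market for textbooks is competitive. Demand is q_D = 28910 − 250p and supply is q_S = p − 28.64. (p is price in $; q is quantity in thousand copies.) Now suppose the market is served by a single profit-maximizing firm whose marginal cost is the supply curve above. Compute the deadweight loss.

$0.06 thousand

In inverse form: demand p = 115.64 − 0.004q, supply p = 28.64 + q.
Competitive equilibrium: 115.64 − 0.004q = 28.64 + q → q* = 86.6534, p* = 115.2934.
Marginal revenue: MR = 115.64 − 0.008q. Set MR = MC: 115.64 − 0.008q = 28.64 + q → q_m = 86.3095.
Price p_m = 115.64 − 0.004·86.3095 = 115.2948; MC(q_m) = 28.64 + 1·86.3095 = 114.9495.
Competitive q* = 86.6534, so Δq = 0.3439; wedge = 115.2948 − 114.9495 = 0.3453.
DWL = ½ × 0.3439 × 0.3453 = $0.06 thousand.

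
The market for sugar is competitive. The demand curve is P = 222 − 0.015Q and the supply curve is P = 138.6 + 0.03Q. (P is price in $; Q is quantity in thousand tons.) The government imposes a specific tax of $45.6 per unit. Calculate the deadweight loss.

Competitive equilibrium: 222 − 0.015Q = 138.6 + 0.03Q → Q* = 1853.3333, P* = 194.2.
With the tax, the buyer price exceeds the seller price by 45.6: (222 − 0.015Q) − (138.6 + 0.03Q) = 45.6 → Q' = 840.
ΔQ = 1853.3333 − 840 = 1013.3333; the wedge equals the tax, 45.6.
The triangle = ½ × 1013.3333 × 45.6 = $23104 thousand.

$23104 thousand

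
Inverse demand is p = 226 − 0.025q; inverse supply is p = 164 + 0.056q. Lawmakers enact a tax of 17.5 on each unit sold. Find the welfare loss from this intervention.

Competitive equilibrium: 226 − 0.025q = 164 + 0.056q → q* = 765.4321, p* = 206.8642.
With the tax, the buyer price exceeds the seller price by 17.5: (226 − 0.025q) − (164 + 0.056q) = 17.5 → q' = 549.3827.
Δq = 765.4321 − 549.3827 = 216.0494; the wedge equals the tax, 17.5.
DWL = ½ × 216.0494 × 17.5 = 1890.43.

1890.43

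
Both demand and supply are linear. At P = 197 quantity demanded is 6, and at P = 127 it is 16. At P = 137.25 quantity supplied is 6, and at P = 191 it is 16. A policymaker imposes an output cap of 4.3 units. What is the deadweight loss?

263.70

Demand slope = (127 − 197)/(16 − 6) = −7, so P = 239 − 7Q.
Supply slope = (191 − 137.25)/(16 − 6) = 5.375, so P = 105 + 5.375Q.
Competitive equilibrium: 239 − 7Q = 105 + 5.375Q → Q* = 10.8283, P* = 163.202.
At Q = 4.3: demand price = 239 − 7·4.3 = 208.9; supply price = 105 + 5.375·4.3 = 128.1125.
ΔQ = 10.8283 − 4.3 = 6.5283; wedge = 208.9 − 128.1125 = 80.7875.
Welfare loss = ½ × 6.5283 × 80.7875 = 263.70.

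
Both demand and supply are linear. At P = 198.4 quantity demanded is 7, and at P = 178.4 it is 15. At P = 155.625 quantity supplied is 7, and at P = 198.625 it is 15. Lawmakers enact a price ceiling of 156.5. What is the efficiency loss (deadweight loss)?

109.31

Demand slope = (178.4 − 198.4)/(15 − 7) = −2.5, so P = 215.9 − 2.5Q.
Supply slope = (198.625 − 155.625)/(15 − 7) = 5.375, so P = 118 + 5.375Q.
Competitive equilibrium: 215.9 − 2.5Q = 118 + 5.375Q → Q* = 12.4317, P* = 184.8206.
At the ceiling P = 156.5, quantity supplied = (156.5 − 118)/5.375 = 7.1628.
Willingness to pay at Q' = 7.1628: 215.9 − 2.5·7.1628 = 197.993.
ΔQ = 12.4317 − 7.1628 = 5.2689; wedge = 197.993 − 156.5 = 41.493.
Deadweight loss = ½ × 5.2689 × 41.493 = 109.31.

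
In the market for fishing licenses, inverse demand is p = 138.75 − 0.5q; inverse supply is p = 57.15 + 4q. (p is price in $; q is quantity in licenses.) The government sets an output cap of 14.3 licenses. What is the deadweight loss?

$33.06

Competitive equilibrium: 138.75 − 0.5q = 57.15 + 4q → q* = 18.1333, p* = 129.6833.
At q = 14.3: demand price = 138.75 − 0.5·14.3 = 131.6; supply price = 57.15 + 4·14.3 = 114.35.
Δq = 18.1333 − 14.3 = 3.8333; wedge = 131.6 − 114.35 = 17.25.
DWL = ½ × 3.8333 × 17.25 = $33.06.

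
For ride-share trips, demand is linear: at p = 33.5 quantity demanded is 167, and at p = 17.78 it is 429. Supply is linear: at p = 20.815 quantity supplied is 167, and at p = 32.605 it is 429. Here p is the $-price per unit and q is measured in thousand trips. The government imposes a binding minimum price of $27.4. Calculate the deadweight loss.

Demand slope = (17.78 − 33.5)/(429 − 167) = −0.06, so p = 43.52 − 0.06q.
Supply slope = (32.605 − 20.815)/(429 − 167) = 0.045, so p = 13.3 + 0.045q.
Competitive equilibrium: 43.52 − 0.06q = 13.3 + 0.045q → q* = 287.8095, p* = 26.2514.
At the floor p = 27.4, quantity demanded = (43.52 − 27.4)/0.06 = 268.6667.
Sellers' marginal cost at q' = 268.6667: 13.3 + 0.045·268.6667 = 25.39.
Δq = 287.8095 − 268.6667 = 19.1428; wedge = 27.4 − 25.39 = 2.01.
Welfare loss = ½ × 19.1428 × 2.01 = $19.24 thousand.

$19.24 thousand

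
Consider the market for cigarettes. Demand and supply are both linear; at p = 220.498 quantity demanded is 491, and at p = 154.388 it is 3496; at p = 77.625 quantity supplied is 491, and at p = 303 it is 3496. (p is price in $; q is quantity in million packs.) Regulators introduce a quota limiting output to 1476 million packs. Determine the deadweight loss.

$11546.08 million

Demand slope = (154.388 − 220.498)/(3496 − 491) = −0.022, so p = 231.3 − 0.022q.
Supply slope = (303 − 77.625)/(3496 − 491) = 0.075, so p = 40.8 + 0.075q.
Competitive equilibrium: 231.3 − 0.022q = 40.8 + 0.075q → q* = 1963.9175, p* = 188.0938.
At q = 1476: demand price = 231.3 − 0.022·1476 = 198.828; supply price = 40.8 + 0.075·1476 = 151.5.
Δq = 1963.9175 − 1476 = 487.9175; wedge = 198.828 − 151.5 = 47.328.
DWL = ½ × 487.9175 × 47.328 = $11546.08 million.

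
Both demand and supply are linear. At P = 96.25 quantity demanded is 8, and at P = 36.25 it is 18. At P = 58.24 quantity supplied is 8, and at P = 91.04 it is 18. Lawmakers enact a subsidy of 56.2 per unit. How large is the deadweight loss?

170.17

Demand slope = (36.25 − 96.25)/(18 − 8) = −6, so P = 144.25 − 6Q.
Supply slope = (91.04 − 58.24)/(18 − 8) = 3.28, so P = 32 + 3.28Q.
Competitive equilibrium: 144.25 − 6Q = 32 + 3.28Q → Q* = 12.0959, P* = 71.6746.
The subsidy lowers effective supply by 56.2: P = 3.28Q − 24.2.
New quantity: 144.25 − 6Q = 3.28Q − 24.2 → Q' = 18.1519.
Overproduction ΔQ = 18.1519 − 12.0959 = 6.056; wedge = subsidy = 56.2.
Deadweight loss = ½ × 6.056 × 56.2 = 170.17.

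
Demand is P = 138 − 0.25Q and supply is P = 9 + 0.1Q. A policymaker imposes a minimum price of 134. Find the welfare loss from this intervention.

21753.66

Competitive equilibrium: 138 − 0.25Q = 9 + 0.1Q → Q* = 368.5714, P* = 45.8571.
At the floor P = 134, quantity demanded = (138 − 134)/0.25 = 16.
Sellers' marginal cost at Q' = 16: 9 + 0.1·16 = 10.6.
ΔQ = 368.5714 − 16 = 352.5714; wedge = 134 − 10.6 = 123.4.
Welfare loss = ½ × 352.5714 × 123.4 = 21753.66.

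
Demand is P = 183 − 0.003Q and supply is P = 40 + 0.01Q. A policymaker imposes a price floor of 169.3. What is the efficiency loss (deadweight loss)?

269020.56

Competitive equilibrium: 183 − 0.003Q = 40 + 0.01Q → Q* = 11000, P* = 150.
At the floor P = 169.3, quantity demanded = (183 − 169.3)/0.003 = 4566.6666667.
Sellers' marginal cost at Q' = 4566.6666667: 40 + 0.01·4566.6666667 = 85.6666667.
ΔQ = 11000 − 4566.6666667 = 6433.3333333; wedge = 169.3 − 85.6666667 = 83.6333333.
The triangle = ½ × 6433.3333333 × 83.6333333 = 269020.56.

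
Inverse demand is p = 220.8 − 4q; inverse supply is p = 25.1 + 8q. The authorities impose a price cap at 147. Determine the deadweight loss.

Competitive equilibrium: 220.8 − 4q = 25.1 + 8q → q* = 16.3083, p* = 155.5667.
At the ceiling p = 147, quantity supplied = (147 − 25.1)/8 = 15.2375.
Willingness to pay at q' = 15.2375: 220.8 − 4·15.2375 = 159.85.
Δq = 16.3083 − 15.2375 = 1.0708; wedge = 159.85 − 147 = 12.85.
DWL = ½ × 1.0708 × 12.85 = 6.88.

6.88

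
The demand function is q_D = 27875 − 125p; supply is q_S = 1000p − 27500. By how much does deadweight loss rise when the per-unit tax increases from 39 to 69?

180000

In inverse form: demand p = 223 − 0.008q, supply p = 27.5 + 0.001q.
Competitive equilibrium: 223 − 0.008q = 27.5 + 0.001q → q* = 21722.2222, p* = 49.2222.
For a per-unit tax t: Δq = t/0.009, so DWL = ½·t·(t/0.009) = t²/0.018.
At t = 39: DWL = 84500. At t = 69: DWL = 264500.
Increase = 264500 − 84500 = 180000.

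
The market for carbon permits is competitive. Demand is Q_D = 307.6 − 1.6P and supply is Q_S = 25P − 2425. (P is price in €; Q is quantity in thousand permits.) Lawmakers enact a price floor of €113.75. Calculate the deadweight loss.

In inverse form: demand P = 192.25 − 0.625Q, supply P = 97 + 0.04Q.
Competitive equilibrium: 192.25 − 0.625Q = 97 + 0.04Q → Q* = 143.2331, P* = 102.7293.
At the floor P = 113.75, quantity demanded = (192.25 − 113.75)/0.625 = 125.6.
Sellers' marginal cost at Q' = 125.6: 97 + 0.04·125.6 = 102.024.
ΔQ = 143.2331 − 125.6 = 17.6331; wedge = 113.75 − 102.024 = 11.726.
The triangle = ½ × 17.6331 × 11.726 = €103.38 thousand.

€103.38 thousand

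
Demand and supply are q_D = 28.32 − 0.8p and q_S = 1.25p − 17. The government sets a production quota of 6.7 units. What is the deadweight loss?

In inverse form: demand p = 35.4 − 1.25q, supply p = 13.6 + 0.8q.
Competitive equilibrium: 35.4 − 1.25q = 13.6 + 0.8q → q* = 10.6341, p* = 22.1073.
At q = 6.7: demand price = 35.4 − 1.25·6.7 = 27.025; supply price = 13.6 + 0.8·6.7 = 18.96.
Δq = 10.6341 − 6.7 = 3.9341; wedge = 27.025 − 18.96 = 8.065.
Welfare loss = ½ × 3.9341 × 8.065 = 15.86.

15.86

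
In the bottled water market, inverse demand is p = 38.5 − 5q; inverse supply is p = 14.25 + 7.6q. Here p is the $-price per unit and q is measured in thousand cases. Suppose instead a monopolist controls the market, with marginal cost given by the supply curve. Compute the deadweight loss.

$1.88 thousand

Competitive equilibrium: 38.5 − 5q = 14.25 + 7.6q → q* = 1.9246, p* = 28.877.
Marginal revenue: MR = 38.5 − 10q. Set MR = MC: 38.5 − 10q = 14.25 + 7.6q → q_m = 1.3778.
Price p_m = 38.5 − 5·1.3778 = 31.611; MC(q_m) = 14.25 + 7.6·1.3778 = 24.7213.
Competitive q* = 1.9246, so Δq = 0.5468; wedge = 31.611 − 24.7213 = 6.8897.
DWL = ½ × 0.5468 × 6.8897 = $1.88 thousand.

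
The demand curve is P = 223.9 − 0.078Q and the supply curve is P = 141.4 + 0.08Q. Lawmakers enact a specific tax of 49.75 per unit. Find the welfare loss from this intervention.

7832.48

Competitive equilibrium: 223.9 − 0.078Q = 141.4 + 0.08Q → Q* = 522.1519, P* = 183.1722.
With the tax, the buyer price exceeds the seller price by 49.75: (223.9 − 0.078Q) − (141.4 + 0.08Q) = 49.75 → Q' = 207.2785.
ΔQ = 522.1519 − 207.2785 = 314.8734; the wedge equals the tax, 49.75.
DWL = ½ × 314.8734 × 49.75 = 7832.48.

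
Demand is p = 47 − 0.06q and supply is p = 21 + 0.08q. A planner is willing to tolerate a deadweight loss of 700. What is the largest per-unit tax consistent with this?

Competitive equilibrium: 47 − 0.06q = 21 + 0.08q → q* = 185.7143, p* = 35.8571.
A tax t gives Δq = t/0.14 and wedge t, so DWL = t²/0.28.
t²/0.28 = 700 → t² = 196 → t = 14.

14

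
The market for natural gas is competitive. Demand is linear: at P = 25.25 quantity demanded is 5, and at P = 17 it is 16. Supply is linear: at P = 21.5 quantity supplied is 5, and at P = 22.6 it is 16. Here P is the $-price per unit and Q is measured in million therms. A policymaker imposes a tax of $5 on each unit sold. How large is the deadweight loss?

$14.71 million

Demand slope = (17 − 25.25)/(16 − 5) = −0.75, so P = 29 − 0.75Q.
Supply slope = (22.6 − 21.5)/(16 − 5) = 0.1, so P = 21 + 0.1Q.
Competitive equilibrium: 29 − 0.75Q = 21 + 0.1Q → Q* = 9.4118, P* = 21.9412.
With the tax, the buyer price exceeds the seller price by 5: (29 − 0.75Q) − (21 + 0.1Q) = 5 → Q' = 3.5294.
ΔQ = 9.4118 − 3.5294 = 5.8824; the wedge equals the tax, 5.
The triangle = ½ × 5.8824 × 5 = $14.71 million.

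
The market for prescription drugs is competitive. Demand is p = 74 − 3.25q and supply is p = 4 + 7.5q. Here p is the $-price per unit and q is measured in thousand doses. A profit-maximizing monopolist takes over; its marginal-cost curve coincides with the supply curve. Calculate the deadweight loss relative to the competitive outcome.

Competitive equilibrium: 74 − 3.25q = 4 + 7.5q → q* = 6.5116, p* = 52.8372.
Marginal revenue: MR = 74 − 6.5q. Set MR = MC: 74 − 6.5q = 4 + 7.5q → q_m = 5.
Price p_m = 74 − 3.25·5 = 57.75; MC(q_m) = 4 + 7.5·5 = 41.5.
Competitive q* = 6.5116, so Δq = 1.5116; wedge = 57.75 − 41.5 = 16.25.
Welfare loss = ½ × 1.5116 × 16.25 = $12.28 thousand.

$12.28 thousand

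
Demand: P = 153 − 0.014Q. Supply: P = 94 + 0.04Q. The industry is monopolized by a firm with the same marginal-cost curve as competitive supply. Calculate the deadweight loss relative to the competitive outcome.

1366.21

Competitive equilibrium: 153 − 0.014Q = 94 + 0.04Q → Q* = 1092.5926, P* = 137.7037.
Marginal revenue: MR = 153 − 0.028Q. Set MR = MC: 153 − 0.028Q = 94 + 0.04Q → Q_m = 867.6471.
Price P_m = 153 − 0.014·867.6471 = 140.8529; MC(Q_m) = 94 + 0.04·867.6471 = 128.7059.
Competitive Q* = 1092.5926, so ΔQ = 224.9455; wedge = 140.8529 − 128.7059 = 12.147.
Deadweight loss = ½ × 224.9455 × 12.147 = 1366.21.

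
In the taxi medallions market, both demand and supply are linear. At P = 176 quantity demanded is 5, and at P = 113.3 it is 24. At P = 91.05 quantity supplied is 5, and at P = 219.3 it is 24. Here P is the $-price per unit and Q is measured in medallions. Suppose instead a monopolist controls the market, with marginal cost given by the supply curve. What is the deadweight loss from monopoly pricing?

Demand slope = (113.3 − 176)/(24 − 5) = −3.3, so P = 192.5 − 3.3Q.
Supply slope = (219.3 − 91.05)/(24 − 5) = 6.75, so P = 57.3 + 6.75Q.
Competitive equilibrium: 192.5 − 3.3Q = 57.3 + 6.75Q → Q* = 13.4527, P* = 148.106.
Marginal revenue: MR = 192.5 − 6.6Q. Set MR = MC: 192.5 − 6.6Q = 57.3 + 6.75Q → Q_m = 10.1273.
Price P_m = 192.5 − 3.3·10.1273 = 159.0799; MC(Q_m) = 57.3 + 6.75·10.1273 = 125.6593.
Competitive Q* = 13.4527, so ΔQ = 3.3254; wedge = 159.0799 − 125.6593 = 33.4206.
The triangle = ½ × 3.3254 × 33.4206 = $55.57.

$55.57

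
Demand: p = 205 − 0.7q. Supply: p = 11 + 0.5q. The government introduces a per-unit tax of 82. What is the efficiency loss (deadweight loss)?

Competitive equilibrium: 205 − 0.7q = 11 + 0.5q → q* = 161.6667, p* = 91.8333.
With the tax, the buyer price exceeds the seller price by 82: (205 − 0.7q) − (11 + 0.5q) = 82 → q' = 93.3333.
Δq = 161.6667 − 93.3333 = 68.3334; the wedge equals the tax, 82.
Deadweight loss = ½ × 68.3334 × 82 = 2801.67.

2801.67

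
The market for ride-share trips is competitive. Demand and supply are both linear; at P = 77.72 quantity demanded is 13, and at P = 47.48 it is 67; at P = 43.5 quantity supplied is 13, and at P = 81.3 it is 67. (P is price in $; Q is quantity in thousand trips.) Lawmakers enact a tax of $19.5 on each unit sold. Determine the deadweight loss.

Demand slope = (47.48 − 77.72)/(67 − 13) = −0.56, so P = 85 − 0.56Q.
Supply slope = (81.3 − 43.5)/(67 − 13) = 0.7, so P = 34.4 + 0.7Q.
Competitive equilibrium: 85 − 0.56Q = 34.4 + 0.7Q → Q* = 40.1587, P* = 62.5111.
With the tax, the buyer price exceeds the seller price by 19.5: (85 − 0.56Q) − (34.4 + 0.7Q) = 19.5 → Q' = 24.6825.
ΔQ = 40.1587 − 24.6825 = 15.4762; the wedge equals the tax, 19.5.
Deadweight loss = ½ × 15.4762 × 19.5 = $150.89 thousand.

$150.89 thousand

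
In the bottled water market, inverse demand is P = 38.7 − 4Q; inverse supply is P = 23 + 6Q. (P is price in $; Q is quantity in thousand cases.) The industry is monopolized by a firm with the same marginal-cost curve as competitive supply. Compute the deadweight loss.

Competitive equilibrium: 38.7 − 4Q = 23 + 6Q → Q* = 1.57, P* = 32.42.
Marginal revenue: MR = 38.7 − 8Q. Set MR = MC: 38.7 − 8Q = 23 + 6Q → Q_m = 1.1214.
Price P_m = 38.7 − 4·1.1214 = 34.2144; MC(Q_m) = 23 + 6·1.1214 = 29.7284.
Competitive Q* = 1.57, so ΔQ = 0.4486; wedge = 34.2144 − 29.7284 = 4.486.
The triangle = ½ × 0.4486 × 4.486 = $1.01 thousand.

$1.01 thousand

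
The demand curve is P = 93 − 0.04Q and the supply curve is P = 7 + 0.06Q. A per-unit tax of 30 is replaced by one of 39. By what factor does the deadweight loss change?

Competitive equilibrium: 93 − 0.04Q = 7 + 0.06Q → Q* = 860, P* = 58.6.
For a per-unit tax t: ΔQ = t/0.1, so DWL = ½·t·(t/0.1) = t²/0.2.
At t = 30: DWL = 4500. At t = 39: DWL = 7605.
Ratio = (39/30)² = 1.69.

1.69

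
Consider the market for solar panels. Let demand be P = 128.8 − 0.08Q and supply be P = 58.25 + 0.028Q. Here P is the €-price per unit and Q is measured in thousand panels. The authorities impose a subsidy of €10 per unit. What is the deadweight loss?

€462.96 thousand

Competitive equilibrium: 128.8 − 0.08Q = 58.25 + 0.028Q → Q* = 653.2407, P* = 76.5407.
The subsidy lowers effective supply by 10: P = 48.25 + 0.028Q.
New quantity: 128.8 − 0.08Q = 48.25 + 0.028Q → Q' = 745.8333.
Overproduction ΔQ = 745.8333 − 653.2407 = 92.5926; wedge = subsidy = 10.
The triangle = ½ × 92.5926 × 10 = €462.96 thousand.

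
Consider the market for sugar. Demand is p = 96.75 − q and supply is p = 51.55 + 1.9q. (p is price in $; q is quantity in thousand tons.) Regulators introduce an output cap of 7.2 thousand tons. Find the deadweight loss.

$101.98 thousand

Competitive equilibrium: 96.75 − q = 51.55 + 1.9q → q* = 15.5862, p* = 81.1638.
At q = 7.2: demand price = 96.75 − 1·7.2 = 89.55; supply price = 51.55 + 1.9·7.2 = 65.23.
Δq = 15.5862 − 7.2 = 8.3862; wedge = 89.55 − 65.23 = 24.32.
Deadweight loss = ½ × 8.3862 × 24.32 = $101.98 thousand.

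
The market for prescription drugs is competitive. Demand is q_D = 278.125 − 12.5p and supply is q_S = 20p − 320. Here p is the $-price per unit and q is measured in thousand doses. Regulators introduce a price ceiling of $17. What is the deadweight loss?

In inverse form: demand p = 22.25 − 0.08q, supply p = 16 + 0.05q.
Competitive equilibrium: 22.25 − 0.08q = 16 + 0.05q → q* = 48.0769, p* = 18.4038.
At the ceiling p = 17, quantity supplied = (17 − 16)/0.05 = 20.
Willingness to pay at q' = 20: 22.25 − 0.08·20 = 20.65.
Δq = 48.0769 − 20 = 28.0769; wedge = 20.65 − 17 = 3.65.
DWL = ½ × 28.0769 × 3.65 = $51.24 thousand.

$51.24 thousand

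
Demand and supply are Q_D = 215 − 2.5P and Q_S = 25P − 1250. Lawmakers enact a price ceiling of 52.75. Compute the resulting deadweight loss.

37.57

In inverse form: demand P = 86 − 0.4Q, supply P = 50 + 0.04Q.
Competitive equilibrium: 86 − 0.4Q = 50 + 0.04Q → Q* = 81.8182, P* = 53.2727.
At the ceiling P = 52.75, quantity supplied = (52.75 − 50)/0.04 = 68.75.
Willingness to pay at Q' = 68.75: 86 − 0.4·68.75 = 58.5.
ΔQ = 81.8182 − 68.75 = 13.0682; wedge = 58.5 − 52.75 = 5.75.
The triangle = ½ × 13.0682 × 5.75 = 37.57.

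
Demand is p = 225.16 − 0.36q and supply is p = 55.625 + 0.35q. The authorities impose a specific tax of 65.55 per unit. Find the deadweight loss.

3025.92

Competitive equilibrium: 225.16 − 0.36q = 55.625 + 0.35q → q* = 238.7817, p* = 139.1986.
With the tax, the buyer price exceeds the seller price by 65.55: (225.16 − 0.36q) − (55.625 + 0.35q) = 65.55 → q' = 146.4577.
Δq = 238.7817 − 146.4577 = 92.324; the wedge equals the tax, 65.55.
DWL = ½ × 92.324 × 65.55 = 3025.92.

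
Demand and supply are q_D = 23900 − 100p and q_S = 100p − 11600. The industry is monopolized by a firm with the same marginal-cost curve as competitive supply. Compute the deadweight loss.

In inverse form: demand p = 239 − 0.01q, supply p = 116 + 0.01q.
Competitive equilibrium: 239 − 0.01q = 116 + 0.01q → q* = 6150, p* = 177.5.
Marginal revenue: MR = 239 − 0.02q. Set MR = MC: 239 − 0.02q = 116 + 0.01q → q_m = 4100.
Price p_m = 239 − 0.01·4100 = 198; MC(q_m) = 116 + 0.01·4100 = 157.
Competitive q* = 6150, so Δq = 2050; wedge = 198 − 157 = 41.
Deadweight loss = ½ × 2050 × 41 = 42025.

42025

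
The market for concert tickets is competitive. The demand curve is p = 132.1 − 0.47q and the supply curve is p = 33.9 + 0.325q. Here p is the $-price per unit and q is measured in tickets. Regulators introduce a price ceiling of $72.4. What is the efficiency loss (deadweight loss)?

$10.18

Competitive equilibrium: 132.1 − 0.47q = 33.9 + 0.325q → q* = 123.522, p* = 74.0447.
At the ceiling p = 72.4, quantity supplied = (72.4 − 33.9)/0.325 = 118.4615.
Willingness to pay at q' = 118.4615: 132.1 − 0.47·118.4615 = 76.4231.
Δq = 123.522 − 118.4615 = 5.0605; wedge = 76.4231 − 72.4 = 4.0231.
Deadweight loss = ½ × 5.0605 × 4.0231 = $10.18.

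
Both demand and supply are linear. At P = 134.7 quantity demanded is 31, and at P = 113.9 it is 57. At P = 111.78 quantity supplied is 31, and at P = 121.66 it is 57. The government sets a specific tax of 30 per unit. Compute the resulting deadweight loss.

Demand slope = (113.9 − 134.7)/(57 − 31) = −0.8, so P = 159.5 − 0.8Q.
Supply slope = (121.66 − 111.78)/(57 − 31) = 0.38, so P = 100 + 0.38Q.
Competitive equilibrium: 159.5 − 0.8Q = 100 + 0.38Q → Q* = 50.4237, P* = 119.161.
With the tax, the buyer price exceeds the seller price by 30: (159.5 − 0.8Q) − (100 + 0.38Q) = 30 → Q' = 25.
ΔQ = 50.4237 − 25 = 25.4237; the wedge equals the tax, 30.
Welfare loss = ½ × 25.4237 × 30 = 381.36.

381.36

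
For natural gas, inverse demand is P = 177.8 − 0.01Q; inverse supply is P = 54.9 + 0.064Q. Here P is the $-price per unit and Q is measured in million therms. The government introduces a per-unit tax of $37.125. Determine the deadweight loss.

$9312.61 million

Competitive equilibrium: 177.8 − 0.01Q = 54.9 + 0.064Q → Q* = 1660.8108, P* = 161.1919.
With the tax, the buyer price exceeds the seller price by 37.125: (177.8 − 0.01Q) − (54.9 + 0.064Q) = 37.125 → Q' = 1159.1216.
ΔQ = 1660.8108 − 1159.1216 = 501.6892; the wedge equals the tax, 37.125.
Welfare loss = ½ × 501.6892 × 37.125 = $9312.61 million.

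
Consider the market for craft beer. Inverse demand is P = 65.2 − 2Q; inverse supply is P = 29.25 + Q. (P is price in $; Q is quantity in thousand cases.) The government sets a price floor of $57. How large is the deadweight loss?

$93.22 thousand

Competitive equilibrium: 65.2 − 2Q = 29.25 + Q → Q* = 11.9833, P* = 41.2333.
At the floor P = 57, quantity demanded = (65.2 − 57)/2 = 4.1.
Sellers' marginal cost at Q' = 4.1: 29.25 + 1·4.1 = 33.35.
ΔQ = 11.9833 − 4.1 = 7.8833; wedge = 57 − 33.35 = 23.65.
Deadweight loss = ½ × 7.8833 × 23.65 = $93.22 thousand.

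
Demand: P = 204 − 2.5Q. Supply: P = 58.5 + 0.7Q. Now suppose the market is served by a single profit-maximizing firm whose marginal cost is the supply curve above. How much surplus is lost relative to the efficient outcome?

Competitive equilibrium: 204 − 2.5Q = 58.5 + 0.7Q → Q* = 45.4688, P* = 90.3281.
Marginal revenue: MR = 204 − 5Q. Set MR = MC: 204 − 5Q = 58.5 + 0.7Q → Q_m = 25.5263.
Price P_m = 204 − 2.5·25.5263 = 140.1843; MC(Q_m) = 58.5 + 0.7·25.5263 = 76.3684.
Competitive Q* = 45.4688, so ΔQ = 19.9425; wedge = 140.1843 − 76.3684 = 63.8159.
Deadweight loss = ½ × 19.9425 × 63.8159 = 636.32.

636.32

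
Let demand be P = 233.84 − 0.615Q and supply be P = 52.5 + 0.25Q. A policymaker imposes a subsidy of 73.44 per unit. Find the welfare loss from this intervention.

3117.59

Competitive equilibrium: 233.84 − 0.615Q = 52.5 + 0.25Q → Q* = 209.6416, P* = 104.9104.
The subsidy lowers effective supply by 73.44: P = 0.25Q − 20.94.
New quantity: 233.84 − 0.615Q = 0.25Q − 20.94 → Q' = 294.5434.
Overproduction ΔQ = 294.5434 − 209.6416 = 84.9018; wedge = subsidy = 73.44.
Deadweight loss = ½ × 84.9018 × 73.44 = 3117.59.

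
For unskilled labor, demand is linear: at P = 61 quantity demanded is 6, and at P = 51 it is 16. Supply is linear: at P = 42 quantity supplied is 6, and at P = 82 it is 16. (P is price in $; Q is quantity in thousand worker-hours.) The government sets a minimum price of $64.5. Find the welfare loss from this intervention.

Demand slope = (51 − 61)/(16 − 6) = −1, so P = 67 − Q.
Supply slope = (82 − 42)/(16 − 6) = 4, so P = 18 + 4Q.
Competitive equilibrium: 67 − Q = 18 + 4Q → Q* = 9.8, P* = 57.2.
At the floor P = 64.5, quantity demanded = (67 − 64.5)/1 = 2.5.
Sellers' marginal cost at Q' = 2.5: 18 + 4·2.5 = 28.
ΔQ = 9.8 − 2.5 = 7.3; wedge = 64.5 − 28 = 36.5.
Welfare loss = ½ × 7.3 × 36.5 = $133.225 thousand.

$133.225 thousand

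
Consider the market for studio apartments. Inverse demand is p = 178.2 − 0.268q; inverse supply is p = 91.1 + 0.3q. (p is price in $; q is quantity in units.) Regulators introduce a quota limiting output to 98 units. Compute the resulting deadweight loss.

Competitive equilibrium: 178.2 − 0.268q = 91.1 + 0.3q → q* = 153.3451, p* = 137.1035.
At q = 98: demand price = 178.2 − 0.268·98 = 151.936; supply price = 91.1 + 0.3·98 = 120.5.
Δq = 153.3451 − 98 = 55.3451; wedge = 151.936 − 120.5 = 31.436.
Deadweight loss = ½ × 55.3451 × 31.436 = $869.91.

$869.91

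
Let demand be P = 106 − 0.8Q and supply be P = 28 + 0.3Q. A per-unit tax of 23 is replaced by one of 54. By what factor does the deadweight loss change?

5.512

Competitive equilibrium: 106 − 0.8Q = 28 + 0.3Q → Q* = 70.9091, P* = 49.2727.
For a per-unit tax t: ΔQ = t/1.1, so DWL = ½·t·(t/1.1) = t²/2.2.
At t = 23: DWL = 240.455. At t = 54: DWL = 1325.455.
Ratio = (54/23)² = 5.512.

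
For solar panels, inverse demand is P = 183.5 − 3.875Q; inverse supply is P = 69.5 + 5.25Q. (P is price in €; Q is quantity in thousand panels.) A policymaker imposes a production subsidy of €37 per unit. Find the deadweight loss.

Competitive equilibrium: 183.5 − 3.875Q = 69.5 + 5.25Q → Q* = 12.4932, P* = 135.089.
The subsidy lowers effective supply by 37: P = 32.5 + 5.25Q.
New quantity: 183.5 − 3.875Q = 32.5 + 5.25Q → Q' = 16.5479.
Overproduction ΔQ = 16.5479 − 12.4932 = 4.0547; wedge = subsidy = 37.
Deadweight loss = ½ × 4.0547 × 37 = €75.01 thousand.

€75.01 thousand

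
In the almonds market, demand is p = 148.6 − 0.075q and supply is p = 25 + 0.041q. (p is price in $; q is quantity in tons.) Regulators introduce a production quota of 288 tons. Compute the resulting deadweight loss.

Competitive equilibrium: 148.6 − 0.075q = 25 + 0.041q → q* = 1065.5172, p* = 68.6862.
At q = 288: demand price = 148.6 − 0.075·288 = 127; supply price = 25 + 0.041·288 = 36.808.
Δq = 1065.5172 − 288 = 777.5172; wedge = 127 − 36.808 = 90.192.
Deadweight loss = ½ × 777.5172 × 90.192 = $35062.92.

$35062.92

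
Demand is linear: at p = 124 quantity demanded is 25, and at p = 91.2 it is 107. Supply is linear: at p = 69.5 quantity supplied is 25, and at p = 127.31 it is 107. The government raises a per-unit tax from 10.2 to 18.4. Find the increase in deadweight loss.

Demand slope = (91.2 − 124)/(107 − 25) = −0.4, so p = 134 − 0.4q.
Supply slope = (127.31 − 69.5)/(107 − 25) = 0.705, so p = 51.875 + 0.705q.
Competitive equilibrium: 134 − 0.4q = 51.875 + 0.705q → q* = 74.3213, p* = 104.2715.
For a per-unit tax t: Δq = t/1.105, so DWL = ½·t·(t/1.105) = t²/2.21.
At t = 10.2: DWL = 47.077. At t = 18.4: DWL = 153.195.
Increase = 153.195 − 47.077 = 106.12.

106.12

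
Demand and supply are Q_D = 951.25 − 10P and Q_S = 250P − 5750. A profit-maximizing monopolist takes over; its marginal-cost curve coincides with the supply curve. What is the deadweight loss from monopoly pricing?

6009.63

In inverse form: demand P = 95.125 − 0.1Q, supply P = 23 + 0.004Q.
Competitive equilibrium: 95.125 − 0.1Q = 23 + 0.004Q → Q* = 693.5096, P* = 25.774.
Marginal revenue: MR = 95.125 − 0.2Q. Set MR = MC: 95.125 − 0.2Q = 23 + 0.004Q → Q_m = 353.5539.
Price P_m = 95.125 − 0.1·353.5539 = 59.7696; MC(Q_m) = 23 + 0.004·353.5539 = 24.4142.
Competitive Q* = 693.5096, so ΔQ = 339.9557; wedge = 59.7696 − 24.4142 = 35.3554.
Deadweight loss = ½ × 339.9557 × 35.3554 = 6009.63.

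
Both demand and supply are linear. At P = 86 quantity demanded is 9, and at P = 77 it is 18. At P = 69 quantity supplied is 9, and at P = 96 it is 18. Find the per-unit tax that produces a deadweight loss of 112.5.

30

Demand slope = (77 − 86)/(18 − 9) = −1, so P = 95 − Q.
Supply slope = (96 − 69)/(18 − 9) = 3, so P = 42 + 3Q.
Competitive equilibrium: 95 − Q = 42 + 3Q → Q* = 13.25, P* = 81.75.
A tax t gives ΔQ = t/4 and wedge t, so DWL = t²/8.
t²/8 = 112.5 → t² = 900 → t = 30.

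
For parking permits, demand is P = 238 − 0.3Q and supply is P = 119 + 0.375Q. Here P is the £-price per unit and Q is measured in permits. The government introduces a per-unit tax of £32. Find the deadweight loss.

Competitive equilibrium: 238 − 0.3Q = 119 + 0.375Q → Q* = 176.2963, P* = 185.1111.
With the tax, the buyer price exceeds the seller price by 32: (238 − 0.3Q) − (119 + 0.375Q) = 32 → Q' = 128.8889.
ΔQ = 176.2963 − 128.8889 = 47.4074; the wedge equals the tax, 32.
Deadweight loss = ½ × 47.4074 × 32 = £758.52.

£758.52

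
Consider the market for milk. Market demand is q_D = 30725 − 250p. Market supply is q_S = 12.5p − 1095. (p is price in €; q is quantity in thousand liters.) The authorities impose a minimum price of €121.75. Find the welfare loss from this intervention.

€740.01 thousand

In inverse form: demand p = 122.9 − 0.004q, supply p = 87.6 + 0.08q.
Competitive equilibrium: 122.9 − 0.004q = 87.6 + 0.08q → q* = 420.2381, p* = 121.219.
At the floor p = 121.75, quantity demanded = (122.9 − 121.75)/0.004 = 287.5.
Sellers' marginal cost at q' = 287.5: 87.6 + 0.08·287.5 = 110.6.
Δq = 420.2381 − 287.5 = 132.7381; wedge = 121.75 − 110.6 = 11.15.
DWL = ½ × 132.7381 × 11.15 = €740.01 thousand.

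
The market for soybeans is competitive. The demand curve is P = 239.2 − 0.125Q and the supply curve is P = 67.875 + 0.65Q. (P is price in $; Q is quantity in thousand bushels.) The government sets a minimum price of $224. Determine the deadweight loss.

$3833.61 thousand

Competitive equilibrium: 239.2 − 0.125Q = 67.875 + 0.65Q → Q* = 221.0645, P* = 211.5669.
At the floor P = 224, quantity demanded = (239.2 − 224)/0.125 = 121.6.
Sellers' marginal cost at Q' = 121.6: 67.875 + 0.65·121.6 = 146.915.
ΔQ = 221.0645 − 121.6 = 99.4645; wedge = 224 − 146.915 = 77.085.
DWL = ½ × 99.4645 × 77.085 = $3833.61 thousand.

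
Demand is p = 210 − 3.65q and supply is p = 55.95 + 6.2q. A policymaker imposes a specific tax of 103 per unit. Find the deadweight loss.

Competitive equilibrium: 210 − 3.65q = 55.95 + 6.2q → q* = 15.6396, p* = 152.9155.
With the tax, the buyer price exceeds the seller price by 103: (210 − 3.65q) − (55.95 + 6.2q) = 103 → q' = 5.1827.
Δq = 15.6396 − 5.1827 = 10.4569; the wedge equals the tax, 103.
The triangle = ½ × 10.4569 × 103 = 538.53.

538.53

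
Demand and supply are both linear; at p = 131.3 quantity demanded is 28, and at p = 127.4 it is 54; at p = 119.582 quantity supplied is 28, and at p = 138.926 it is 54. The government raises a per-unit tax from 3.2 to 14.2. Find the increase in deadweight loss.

Demand slope = (127.4 − 131.3)/(54 − 28) = −0.15, so p = 135.5 − 0.15q.
Supply slope = (138.926 − 119.582)/(54 − 28) = 0.744, so p = 98.75 + 0.744q.
Competitive equilibrium: 135.5 − 0.15q = 98.75 + 0.744q → q* = 41.1074, p* = 129.3339.
For a per-unit tax t: Δq = t/0.894, so DWL = ½·t·(t/0.894) = t²/1.788.
At t = 3.2: DWL = 5.727. At t = 14.2: DWL = 112.774.
Increase = 112.774 − 5.727 = 107.05.

107.05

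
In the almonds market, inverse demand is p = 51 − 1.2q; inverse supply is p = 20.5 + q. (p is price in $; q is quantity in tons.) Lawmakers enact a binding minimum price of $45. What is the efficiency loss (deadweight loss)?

Competitive equilibrium: 51 − 1.2q = 20.5 + q → q* = 13.8636, p* = 34.3636.
At the floor p = 45, quantity demanded = (51 − 45)/1.2 = 5.
Sellers' marginal cost at q' = 5: 20.5 + 1·5 = 25.5.
Δq = 13.8636 − 5 = 8.8636; wedge = 45 − 25.5 = 19.5.
Deadweight loss = ½ × 8.8636 × 19.5 = $86.42.

$86.42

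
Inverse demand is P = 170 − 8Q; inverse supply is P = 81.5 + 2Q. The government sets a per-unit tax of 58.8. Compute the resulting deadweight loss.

172.872

Competitive equilibrium: 170 − 8Q = 81.5 + 2Q → Q* = 8.85, P* = 99.2.
With the tax, the buyer price exceeds the seller price by 58.8: (170 − 8Q) − (81.5 + 2Q) = 58.8 → Q' = 2.97.
ΔQ = 8.85 − 2.97 = 5.88; the wedge equals the tax, 58.8.
Welfare loss = ½ × 5.88 × 58.8 = 172.872.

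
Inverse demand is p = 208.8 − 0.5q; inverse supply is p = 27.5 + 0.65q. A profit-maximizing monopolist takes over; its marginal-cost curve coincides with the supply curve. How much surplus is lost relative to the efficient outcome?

Competitive equilibrium: 208.8 − 0.5q = 27.5 + 0.65q → q* = 157.6522, p* = 129.9739.
Marginal revenue: MR = 208.8 − q. Set MR = MC: 208.8 − q = 27.5 + 0.65q → q_m = 109.8788.
Price p_m = 208.8 − 0.5·109.8788 = 153.8606; MC(q_m) = 27.5 + 0.65·109.8788 = 98.9212.
Competitive q* = 157.6522, so Δq = 47.7734; wedge = 153.8606 − 98.9212 = 54.9394.
The triangle = ½ × 47.7734 × 54.9394 = 1312.32.

1312.32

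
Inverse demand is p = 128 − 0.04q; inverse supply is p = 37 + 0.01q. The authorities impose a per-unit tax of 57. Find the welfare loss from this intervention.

32490

Competitive equilibrium: 128 − 0.04q = 37 + 0.01q → q* = 1820, p* = 55.2.
With the tax, the buyer price exceeds the seller price by 57: (128 − 0.04q) − (37 + 0.01q) = 57 → q' = 680.
Δq = 1820 − 680 = 1140; the wedge equals the tax, 57.
DWL = ½ × 1140 × 57 = 32490.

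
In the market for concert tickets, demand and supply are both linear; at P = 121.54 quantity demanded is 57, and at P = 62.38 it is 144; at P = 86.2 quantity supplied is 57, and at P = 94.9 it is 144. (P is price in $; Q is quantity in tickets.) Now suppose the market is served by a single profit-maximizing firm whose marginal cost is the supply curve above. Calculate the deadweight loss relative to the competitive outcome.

Demand slope = (62.38 − 121.54)/(144 − 57) = −0.68, so P = 160.3 − 0.68Q.
Supply slope = (94.9 − 86.2)/(144 − 57) = 0.1, so P = 80.5 + 0.1Q.
Competitive equilibrium: 160.3 − 0.68Q = 80.5 + 0.1Q → Q* = 102.3077, P* = 90.7308.
Marginal revenue: MR = 160.3 − 1.36Q. Set MR = MC: 160.3 − 1.36Q = 80.5 + 0.1Q → Q_m = 54.6575.
Price P_m = 160.3 − 0.68·54.6575 = 123.1329; MC(Q_m) = 80.5 + 0.1·54.6575 = 85.9658.
Competitive Q* = 102.3077, so ΔQ = 47.6502; wedge = 123.1329 − 85.9658 = 37.1671.
DWL = ½ × 47.6502 × 37.1671 = $885.51.

$885.51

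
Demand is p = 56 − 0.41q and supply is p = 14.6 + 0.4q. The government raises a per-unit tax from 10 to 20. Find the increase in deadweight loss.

Competitive equilibrium: 56 − 0.41q = 14.6 + 0.4q → q* = 51.1111, p* = 35.0444.
For a per-unit tax t: Δq = t/0.81, so DWL = ½·t·(t/0.81) = t²/1.62.
At t = 10: DWL = 61.728. At t = 20: DWL = 246.914.
Increase = 246.914 − 61.728 = 185.19.

185.19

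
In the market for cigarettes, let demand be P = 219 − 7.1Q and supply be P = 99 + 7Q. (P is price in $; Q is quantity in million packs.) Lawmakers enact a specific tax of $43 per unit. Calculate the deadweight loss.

$65.57 million

Competitive equilibrium: 219 − 7.1Q = 99 + 7Q → Q* = 8.5106, P* = 158.5745.
With the tax, the buyer price exceeds the seller price by 43: (219 − 7.1Q) − (99 + 7Q) = 43 → Q' = 5.461.
ΔQ = 8.5106 − 5.461 = 3.0496; the wedge equals the tax, 43.
Welfare loss = ½ × 3.0496 × 43 = $65.57 million.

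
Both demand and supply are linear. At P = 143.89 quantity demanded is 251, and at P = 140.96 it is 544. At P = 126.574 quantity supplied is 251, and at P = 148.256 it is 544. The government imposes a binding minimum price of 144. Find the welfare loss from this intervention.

1980.34

Demand slope = (140.96 − 143.89)/(544 − 251) = −0.01, so P = 146.4 − 0.01Q.
Supply slope = (148.256 − 126.574)/(544 − 251) = 0.074, so P = 108 + 0.074Q.
Competitive equilibrium: 146.4 − 0.01Q = 108 + 0.074Q → Q* = 457.1429, P* = 141.8286.
At the floor P = 144, quantity demanded = (146.4 − 144)/0.01 = 240.
Sellers' marginal cost at Q' = 240: 108 + 0.074·240 = 125.76.
ΔQ = 457.1429 − 240 = 217.1429; wedge = 144 − 125.76 = 18.24.
Deadweight loss = ½ × 217.1429 × 18.24 = 1980.34.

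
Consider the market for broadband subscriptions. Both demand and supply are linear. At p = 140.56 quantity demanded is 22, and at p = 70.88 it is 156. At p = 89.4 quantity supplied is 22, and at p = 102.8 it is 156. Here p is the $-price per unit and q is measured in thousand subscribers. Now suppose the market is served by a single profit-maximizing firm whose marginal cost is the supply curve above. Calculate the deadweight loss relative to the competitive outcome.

Demand slope = (70.88 − 140.56)/(156 − 22) = −0.52, so p = 152 − 0.52q.
Supply slope = (102.8 − 89.4)/(156 − 22) = 0.1, so p = 87.2 + 0.1q.
Competitive equilibrium: 152 − 0.52q = 87.2 + 0.1q → q* = 104.5161, p* = 97.6516.
Marginal revenue: MR = 152 − 1.04q. Set MR = MC: 152 − 1.04q = 87.2 + 0.1q → q_m = 56.8421.
Price p_m = 152 − 0.52·56.8421 = 122.4421; MC(q_m) = 87.2 + 0.1·56.8421 = 92.8842.
Competitive q* = 104.5161, so Δq = 47.674; wedge = 122.4421 − 92.8842 = 29.5579.
Welfare loss = ½ × 47.674 × 29.5579 = $704.57 thousand.

$704.57 thousand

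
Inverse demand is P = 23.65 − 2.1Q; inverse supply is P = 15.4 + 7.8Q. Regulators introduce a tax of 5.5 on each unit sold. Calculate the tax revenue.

1.53

Competitive equilibrium: 23.65 − 2.1Q = 15.4 + 7.8Q → Q* = 0.8333, P* = 21.9.
With the tax, the buyer price exceeds the seller price by 5.5: (23.65 − 2.1Q) − (15.4 + 7.8Q) = 5.5 → Q' = 0.2778.
Tax revenue = 5.5 × 0.2778 = 1.53.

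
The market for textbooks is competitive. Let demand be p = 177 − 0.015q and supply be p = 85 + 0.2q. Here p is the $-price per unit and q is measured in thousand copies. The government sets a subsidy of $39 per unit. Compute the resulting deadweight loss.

Competitive equilibrium: 177 − 0.015q = 85 + 0.2q → q* = 427.907, p* = 170.5814.
The subsidy lowers effective supply by 39: p = 46 + 0.2q.
New quantity: 177 − 0.015q = 46 + 0.2q → q' = 609.3023.
Overproduction Δq = 609.3023 − 427.907 = 181.3953; wedge = subsidy = 39.
DWL = ½ × 181.3953 × 39 = $3537.21 thousand.

$3537.21 thousand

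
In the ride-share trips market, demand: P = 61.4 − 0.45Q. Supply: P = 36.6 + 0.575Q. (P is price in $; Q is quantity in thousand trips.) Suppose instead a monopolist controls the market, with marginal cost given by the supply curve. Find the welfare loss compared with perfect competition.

$27.92 thousand

Competitive equilibrium: 61.4 − 0.45Q = 36.6 + 0.575Q → Q* = 24.1951, P* = 50.5122.
Marginal revenue: MR = 61.4 − 0.9Q. Set MR = MC: 61.4 − 0.9Q = 36.6 + 0.575Q → Q_m = 16.8136.
Price P_m = 61.4 − 0.45·16.8136 = 53.8339; MC(Q_m) = 36.6 + 0.575·16.8136 = 46.2678.
Competitive Q* = 24.1951, so ΔQ = 7.3815; wedge = 53.8339 − 46.2678 = 7.5661.
The triangle = ½ × 7.3815 × 7.5661 = $27.92 thousand.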